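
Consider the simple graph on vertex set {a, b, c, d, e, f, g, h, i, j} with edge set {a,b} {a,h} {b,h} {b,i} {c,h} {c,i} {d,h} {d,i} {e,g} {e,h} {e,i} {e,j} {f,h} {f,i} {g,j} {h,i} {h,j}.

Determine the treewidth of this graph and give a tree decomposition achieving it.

Each bag holds 3 vertices, so the decomposition has width 2, which upper-bounds the treewidth. Conversely, {e, g, j} is a clique of size 3, and the vertices of any clique must share a bag in every tree decomposition; so some bag has ≥ 3 vertices and tw(G) ≥ 2. The upper and lower bounds meet at 2, so that is the treewidth.

Treewidth 2.
One such decomposition:
Bags: B1 = {c, h, i}  B2 = {b, h, i}  B3 = {e, h, i}  B4 = {f, h, i}  B5 = {e, h, j}  B6 = {e, g, j}  B7 = {a, b, h}  B8 = {d, h, i}
Tree: B1–B2, B1–B3, B1–B4, B3–B5, B5–B6, B2–B7, B2–B8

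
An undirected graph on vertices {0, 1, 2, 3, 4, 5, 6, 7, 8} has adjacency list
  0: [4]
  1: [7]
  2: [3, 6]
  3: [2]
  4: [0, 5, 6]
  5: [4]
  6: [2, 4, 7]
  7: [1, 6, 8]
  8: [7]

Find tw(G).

1

A width-1 tree decomposition is:
Bags: B1 = {0, 4}  B2 = {4, 6}  B3 = {2, 6}  B4 = {6, 7}  B5 = {2, 3}  B6 = {4, 5}  B7 = {1, 7}  B8 = {7, 8}
Tree: B1–B2, B2–B3, B3–B4, B3–B5, B1–B6, B4–B7, B4–B8
Each bag holds 2 vertices, so the decomposition has width 1, which upper-bounds the treewidth. G has an edge, so its treewidth is at least 1. Combining the bounds, tw(G) = 1.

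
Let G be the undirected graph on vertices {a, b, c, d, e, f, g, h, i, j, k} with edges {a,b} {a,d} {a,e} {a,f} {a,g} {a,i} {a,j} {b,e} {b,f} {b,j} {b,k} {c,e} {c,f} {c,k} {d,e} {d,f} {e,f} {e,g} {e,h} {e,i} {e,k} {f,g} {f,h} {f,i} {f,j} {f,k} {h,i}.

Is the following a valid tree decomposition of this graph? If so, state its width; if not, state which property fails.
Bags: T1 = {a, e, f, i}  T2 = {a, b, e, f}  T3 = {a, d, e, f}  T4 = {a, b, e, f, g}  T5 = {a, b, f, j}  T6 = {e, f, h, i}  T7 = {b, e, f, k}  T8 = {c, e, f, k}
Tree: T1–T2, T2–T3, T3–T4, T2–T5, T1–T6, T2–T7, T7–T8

No — bags containing vertex b are not connected in the tree.

A tree decomposition must satisfy three properties: every vertex lies in some bag; for every edge, both endpoints lie together in some bag; and for every vertex, the bags containing it form a connected subtree. Here bags containing vertex b are not connected in the tree, so the decomposition is invalid.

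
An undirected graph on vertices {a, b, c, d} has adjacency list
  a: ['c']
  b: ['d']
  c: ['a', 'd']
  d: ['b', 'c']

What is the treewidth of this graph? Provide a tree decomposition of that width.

Each bag holds 2 vertices, so the decomposition has width 1, which upper-bounds the treewidth. G has an edge, so its treewidth is at least 1. Hence tw(G) = 1 exactly.

Treewidth 1.
One such decomposition:
Bags: B1 = {b, d}  B2 = {c, d}  B3 = {a, c}
Tree: B1–B2, B2–B3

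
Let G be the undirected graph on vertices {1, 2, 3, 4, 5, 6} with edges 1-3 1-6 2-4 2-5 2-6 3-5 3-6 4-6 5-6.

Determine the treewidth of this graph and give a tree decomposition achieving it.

The largest bag has 3 vertices, giving width 2; this decomposition certifies tw(G) ≤ 2. On the other hand G contains the 3-clique {1, 3, 6}. A clique must lie in a single bag of any decomposition, so no decomposition can have width below 2. The upper and lower bounds meet at 2, so that is the treewidth.

Treewidth 2.
One optimal decomposition is:
Bags: B1 = {3, 5, 6}  B2 = {2, 5, 6}  B3 = {1, 3, 6}  B4 = {2, 4, 6}
Tree: B1–B2, B1–B3, B2–B4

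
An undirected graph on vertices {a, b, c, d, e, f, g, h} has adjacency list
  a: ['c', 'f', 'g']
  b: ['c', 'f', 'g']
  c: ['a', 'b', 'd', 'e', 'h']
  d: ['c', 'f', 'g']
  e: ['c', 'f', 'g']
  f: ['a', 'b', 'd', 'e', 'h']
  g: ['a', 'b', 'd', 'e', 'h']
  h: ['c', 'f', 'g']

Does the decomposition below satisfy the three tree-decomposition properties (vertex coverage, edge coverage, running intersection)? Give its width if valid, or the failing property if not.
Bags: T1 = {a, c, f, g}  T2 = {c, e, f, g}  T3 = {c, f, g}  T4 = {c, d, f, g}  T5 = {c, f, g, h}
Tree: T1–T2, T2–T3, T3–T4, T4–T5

No — vertex b appears in no bag.

A tree decomposition must satisfy three properties: every vertex lies in some bag; for every edge, both endpoints lie together in some bag; and for every vertex, the bags containing it form a connected subtree. Here vertex b appears in no bag, so the decomposition is invalid.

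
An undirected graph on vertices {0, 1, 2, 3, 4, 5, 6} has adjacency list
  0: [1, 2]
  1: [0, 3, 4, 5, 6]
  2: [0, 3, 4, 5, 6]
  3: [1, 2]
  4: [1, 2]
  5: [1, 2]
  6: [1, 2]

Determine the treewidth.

A width-2 tree decomposition is:
Bags: B1 = {1, 2, 3}  B2 = {1, 2, 5}  B3 = {0, 1, 2}  B4 = {1, 2, 6}  B5 = {1, 2, 4}
Tree: B1–B2, B2–B3, B3–B4, B4–B5
Each bag holds 3 vertices, so the decomposition has width 2, which upper-bounds the treewidth. The edges 2–3–1–5–2 form a cycle, so G is not a tree and its treewidth is at least 2. Therefore the treewidth is 2.

2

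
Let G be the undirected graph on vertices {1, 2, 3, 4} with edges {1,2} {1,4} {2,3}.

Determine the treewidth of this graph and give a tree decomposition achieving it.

The largest bag has 2 vertices, giving width 1; this decomposition certifies tw(G) ≤ 1. Any graph with an edge has treewidth ≥ 1, and G has the edge 3–2. The upper and lower bounds meet at 1, so that is the treewidth.

Treewidth 1.
Bags: B1 = {2, 3}  B2 = {1, 2}  B3 = {1, 4}
Tree: B1–B2, B2–B3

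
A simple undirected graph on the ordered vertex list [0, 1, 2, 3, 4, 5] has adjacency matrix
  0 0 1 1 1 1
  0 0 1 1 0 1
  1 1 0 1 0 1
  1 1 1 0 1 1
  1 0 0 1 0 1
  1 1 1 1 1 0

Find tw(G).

A width-3 tree decomposition is:
Bags: B1 = {0, 2, 3, 5}  B2 = {1, 2, 3, 5}  B3 = {0, 3, 4, 5}
Tree: B1–B2, B1–B3
The largest bag has 4 vertices, giving width 3; this decomposition certifies tw(G) ≤ 3. For the lower bound, the 4 vertices {0, 2, 3, 5} are pairwise adjacent, and any tree decomposition puts a clique entirely inside one bag — forcing width ≥ 3. Therefore the treewidth is 3.

3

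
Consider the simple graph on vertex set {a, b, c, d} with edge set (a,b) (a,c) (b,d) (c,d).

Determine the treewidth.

A width-2 tree decomposition is:
Bags: B1 = {a, c, d}  B2 = {a, b, d}
Tree: B1–B2
Each bag holds 3 vertices, so the decomposition has width 2, which upper-bounds the treewidth. For the lower bound, G contains the cycle a–c–d–b–a, so G is not a forest; only forests have treewidth ≤ 1, hence tw(G) ≥ 2. The upper and lower bounds meet at 2, so that is the treewidth.

2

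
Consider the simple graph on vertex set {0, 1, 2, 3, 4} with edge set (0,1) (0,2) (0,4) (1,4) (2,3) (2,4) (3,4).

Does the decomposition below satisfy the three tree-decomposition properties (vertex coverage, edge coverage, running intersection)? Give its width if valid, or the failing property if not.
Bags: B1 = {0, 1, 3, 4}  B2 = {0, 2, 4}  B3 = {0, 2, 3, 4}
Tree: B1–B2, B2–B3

No — bags containing vertex 3 are not connected in the tree.

A tree decomposition must satisfy three properties: every vertex lies in some bag; for every edge, both endpoints lie together in some bag; and for every vertex, the bags containing it form a connected subtree. Here bags containing vertex 3 are not connected in the tree, so the decomposition is invalid.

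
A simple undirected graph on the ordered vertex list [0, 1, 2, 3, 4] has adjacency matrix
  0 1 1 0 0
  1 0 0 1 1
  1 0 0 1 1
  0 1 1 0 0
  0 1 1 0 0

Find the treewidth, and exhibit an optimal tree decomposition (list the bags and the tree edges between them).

The largest bag has 3 vertices, giving width 2; this decomposition certifies tw(G) ≤ 2. Since 1–0–2–4–1 is a cycle in G, G is not acyclic. Forests are exactly the graphs of treewidth ≤ 1, so tw(G) ≥ 2. Therefore the treewidth is 2.

Treewidth 2.
Bags: B1 = {0, 1, 2}  B2 = {1, 2, 4}  B3 = {1, 2, 3}
Tree: B1–B2, B2–B3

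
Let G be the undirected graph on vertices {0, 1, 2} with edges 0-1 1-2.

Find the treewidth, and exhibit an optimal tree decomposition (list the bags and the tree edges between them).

Treewidth 1.
Bags: B1 = {0, 1}  B2 = {1, 2}
Tree: B1–B2

Every bag has size at most 2, so the width is 2 − 1 = 1 and tw(G) ≤ 1. G has an edge, so its treewidth is at least 1. Combining the bounds, tw(G) = 1.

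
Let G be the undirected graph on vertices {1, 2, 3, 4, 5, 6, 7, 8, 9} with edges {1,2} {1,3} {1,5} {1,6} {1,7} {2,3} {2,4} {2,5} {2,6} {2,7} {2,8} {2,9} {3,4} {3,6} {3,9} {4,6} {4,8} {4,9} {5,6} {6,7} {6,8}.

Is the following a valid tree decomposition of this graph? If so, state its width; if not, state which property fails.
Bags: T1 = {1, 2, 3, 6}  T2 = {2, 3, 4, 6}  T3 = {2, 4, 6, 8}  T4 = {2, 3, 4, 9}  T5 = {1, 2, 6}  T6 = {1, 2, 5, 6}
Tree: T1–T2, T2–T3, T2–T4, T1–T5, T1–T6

No — vertex 7 appears in no bag.

A tree decomposition must satisfy three properties: every vertex lies in some bag; for every edge, both endpoints lie together in some bag; and for every vertex, the bags containing it form a connected subtree. Here vertex 7 appears in no bag, so the decomposition is invalid.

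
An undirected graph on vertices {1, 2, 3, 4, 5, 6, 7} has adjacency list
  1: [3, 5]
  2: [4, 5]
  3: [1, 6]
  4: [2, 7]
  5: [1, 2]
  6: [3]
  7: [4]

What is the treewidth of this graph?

A width-1 tree decomposition is:
Bags: B1 = {4, 7}  B2 = {2, 4}  B3 = {2, 5}  B4 = {1, 5}  B5 = {1, 3}  B6 = {3, 6}
Tree: B1–B2, B2–B3, B3–B4, B4–B5, B5–B6
Every bag has size at most 2, so the width is 2 − 1 = 1 and tw(G) ≤ 1. Any graph with an edge has treewidth ≥ 1, and G has the edge 7–4. Hence tw(G) = 1 exactly.

1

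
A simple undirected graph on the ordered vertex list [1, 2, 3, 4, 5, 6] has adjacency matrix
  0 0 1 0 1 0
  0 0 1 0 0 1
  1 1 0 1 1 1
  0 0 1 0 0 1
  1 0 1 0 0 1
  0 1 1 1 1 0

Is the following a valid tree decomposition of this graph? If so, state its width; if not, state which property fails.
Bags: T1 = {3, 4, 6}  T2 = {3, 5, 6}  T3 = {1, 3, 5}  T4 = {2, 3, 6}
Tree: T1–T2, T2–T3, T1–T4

Checking the three conditions: (i) the bags cover all of {1, 2, 3, 4, 5, 6}; (ii) for each edge, some bag contains both endpoints; (iii) the bags containing any fixed vertex form a subtree. All hold, so the decomposition is valid with width 3 − 1 = 2.

Yes; width 2.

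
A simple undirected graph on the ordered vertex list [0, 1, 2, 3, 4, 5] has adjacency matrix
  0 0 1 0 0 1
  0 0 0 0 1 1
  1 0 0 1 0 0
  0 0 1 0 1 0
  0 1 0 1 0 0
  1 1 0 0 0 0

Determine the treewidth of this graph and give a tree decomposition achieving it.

The largest bag has 3 vertices, giving width 2; this decomposition certifies tw(G) ≤ 2. The edges 4–3–2–0–5–1–4 form a cycle, so G is not a tree and its treewidth is at least 2. Combining the bounds, tw(G) = 2.

Treewidth 2.
Bags: B1 = {2, 3, 4}  B2 = {0, 2, 4}  B3 = {0, 4, 5}  B4 = {1, 4, 5}
Tree: B1–B2, B2–B3, B3–B4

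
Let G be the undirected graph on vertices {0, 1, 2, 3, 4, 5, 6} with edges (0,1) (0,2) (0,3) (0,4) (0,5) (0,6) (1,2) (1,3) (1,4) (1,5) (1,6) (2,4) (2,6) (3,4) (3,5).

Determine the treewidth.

3

A width-3 tree decomposition is:
Bags: B1 = {0, 1, 3, 5}  B2 = {0, 1, 3, 4}  B3 = {0, 1, 2, 4}  B4 = {0, 1, 2, 6}
Tree: B1–B2, B2–B3, B3–B4
The largest bag has 4 vertices, giving width 3; this decomposition certifies tw(G) ≤ 3. For the lower bound, the 4 vertices {0, 1, 2, 4} are pairwise adjacent, and any tree decomposition puts a clique entirely inside one bag — forcing width ≥ 3. Hence tw(G) = 3 exactly.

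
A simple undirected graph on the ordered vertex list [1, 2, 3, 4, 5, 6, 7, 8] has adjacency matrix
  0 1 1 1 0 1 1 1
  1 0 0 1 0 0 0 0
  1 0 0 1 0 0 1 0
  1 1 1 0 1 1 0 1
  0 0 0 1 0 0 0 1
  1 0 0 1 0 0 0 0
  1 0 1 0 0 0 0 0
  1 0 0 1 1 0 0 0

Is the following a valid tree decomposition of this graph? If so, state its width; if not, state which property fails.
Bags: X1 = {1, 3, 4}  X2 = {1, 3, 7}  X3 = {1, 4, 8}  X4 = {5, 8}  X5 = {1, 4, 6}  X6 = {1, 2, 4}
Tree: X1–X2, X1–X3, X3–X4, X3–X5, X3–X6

A tree decomposition must satisfy three properties: every vertex lies in some bag; for every edge, both endpoints lie together in some bag; and for every vertex, the bags containing it form a connected subtree. Here edge (4,5) lies in no bag, so the decomposition is invalid.

No — edge (4,5) lies in no bag.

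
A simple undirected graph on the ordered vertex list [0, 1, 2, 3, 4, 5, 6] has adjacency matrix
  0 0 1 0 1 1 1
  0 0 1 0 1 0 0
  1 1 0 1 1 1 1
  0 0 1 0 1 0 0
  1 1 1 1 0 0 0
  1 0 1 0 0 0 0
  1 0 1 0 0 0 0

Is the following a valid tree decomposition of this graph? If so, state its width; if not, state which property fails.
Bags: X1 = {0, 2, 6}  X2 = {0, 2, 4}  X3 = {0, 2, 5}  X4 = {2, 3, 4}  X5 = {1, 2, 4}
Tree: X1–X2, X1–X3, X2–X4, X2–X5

Yes; width 2.

Vertex coverage: the bags together contain {0, 1, 2, 3, 4, 5, 6}, the full vertex set. Edge coverage: each edge of G has both endpoints in at least one bag. Running intersection: for every vertex, the bags containing it form a connected subtree. All three properties hold, so this is a valid tree decomposition of width max|bag| − 1 = 2, and hence tw(G) ≤ 2.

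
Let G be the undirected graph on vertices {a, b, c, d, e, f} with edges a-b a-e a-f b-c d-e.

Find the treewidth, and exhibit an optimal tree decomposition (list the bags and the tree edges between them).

Treewidth 1.
One such decomposition:
Bags: B1 = {a, e}  B2 = {a, b}  B3 = {b, c}  B4 = {d, e}  B5 = {a, f}
Tree: B1–B2, B2–B3, B1–B4, B1–B5

The largest bag has 2 vertices, giving width 1; this decomposition certifies tw(G) ≤ 1. Since G has at least one edge (e.g. a–e), it is not an edgeless graph, so tw(G) ≥ 1. Therefore the treewidth is 1.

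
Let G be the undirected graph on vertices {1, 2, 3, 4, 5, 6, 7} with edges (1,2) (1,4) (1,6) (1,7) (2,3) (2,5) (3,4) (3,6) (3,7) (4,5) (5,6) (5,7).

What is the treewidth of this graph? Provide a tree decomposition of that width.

Treewidth 3.
One optimal decomposition is:
Bags: B1 = {1, 3, 5, 6}  B2 = {1, 3, 4, 5}  B3 = {1, 3, 5, 7}  B4 = {1, 2, 3, 5}
Tree: B1–B2, B2–B3, B3–B4

The largest bag has 4 vertices, giving width 3; this decomposition certifies tw(G) ≤ 3. For the lower bound: the 4 vertex sets {5,6}, {1,4}, {3}, {7} are disjoint, each induces a connected subgraph, and every pair is joined by at least one edge of G. Contracting each set to a single vertex therefore yields K_{4} as a minor, and since treewidth is minor-monotone, tw(G) ≥ tw(K_{4}) = 3. Therefore the treewidth is 3.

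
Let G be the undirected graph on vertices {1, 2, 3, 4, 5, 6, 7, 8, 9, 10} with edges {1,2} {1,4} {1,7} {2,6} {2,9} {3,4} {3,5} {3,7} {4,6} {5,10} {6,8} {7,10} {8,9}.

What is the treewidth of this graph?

A width-2 tree decomposition is:
Bags: B1 = {3, 5, 10}  B2 = {3, 7, 10}  B3 = {3, 4, 7}  B4 = {1, 4, 7}  B5 = {1, 4, 6}  B6 = {1, 2, 6}  B7 = {2, 6, 8}  B8 = {2, 8, 9}
Tree: B1–B2, B2–B3, B3–B4, B4–B5, B5–B6, B6–B7, B7–B8
The largest bag has 3 vertices, giving width 2; this decomposition certifies tw(G) ≤ 2. For the lower bound, G contains the cycle 5–10–7–3–5, so G is not a forest; only forests have treewidth ≤ 1, hence tw(G) ≥ 2. The upper and lower bounds meet at 2, so that is the treewidth.

2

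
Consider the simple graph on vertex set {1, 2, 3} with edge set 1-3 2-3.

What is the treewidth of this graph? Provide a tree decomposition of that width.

Treewidth 1.
One such decomposition:
Bags: B1 = {1, 3}  B2 = {2, 3}
Tree: B1–B2

The largest bag has 2 vertices, giving width 1; this decomposition certifies tw(G) ≤ 1. G has an edge, so its treewidth is at least 1. Therefore the treewidth is 1.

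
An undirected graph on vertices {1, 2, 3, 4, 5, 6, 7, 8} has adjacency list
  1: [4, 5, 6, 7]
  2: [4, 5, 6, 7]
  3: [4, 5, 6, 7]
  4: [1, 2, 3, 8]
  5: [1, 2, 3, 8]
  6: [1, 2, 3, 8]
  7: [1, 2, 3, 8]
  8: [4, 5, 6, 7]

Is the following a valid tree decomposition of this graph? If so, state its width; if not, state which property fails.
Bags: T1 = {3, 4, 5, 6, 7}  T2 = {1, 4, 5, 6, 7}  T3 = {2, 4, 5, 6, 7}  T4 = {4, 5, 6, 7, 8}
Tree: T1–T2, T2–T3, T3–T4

Every vertex of G appears in some bag (union = {1, 2, 3, 4, 5, 6, 7, 8}); every edge is covered by a bag; and for each vertex v the set of bags containing v is connected in the bag tree. The decomposition is therefore valid. The largest bag has 5 vertices, so the width is 4.

Yes; width 4.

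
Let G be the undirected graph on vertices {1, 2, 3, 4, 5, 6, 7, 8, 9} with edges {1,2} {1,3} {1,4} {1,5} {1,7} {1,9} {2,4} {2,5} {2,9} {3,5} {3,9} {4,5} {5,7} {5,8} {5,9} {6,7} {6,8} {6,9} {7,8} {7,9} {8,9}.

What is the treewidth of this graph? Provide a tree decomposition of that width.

Each bag holds 4 vertices, so the decomposition has width 3, which upper-bounds the treewidth. For the lower bound, the 4 vertices {5, 7, 8, 9} are pairwise adjacent, and any tree decomposition puts a clique entirely inside one bag — forcing width ≥ 3. Hence tw(G) = 3 exactly.

Treewidth 3.
One optimal decomposition is:
Bags: B1 = {1, 2, 5, 9}  B2 = {1, 5, 7, 9}  B3 = {5, 7, 8, 9}  B4 = {1, 2, 4, 5}  B5 = {6, 7, 8, 9}  B6 = {1, 3, 5, 9}
Tree: B1–B2, B2–B3, B1–B4, B3–B5, B2–B6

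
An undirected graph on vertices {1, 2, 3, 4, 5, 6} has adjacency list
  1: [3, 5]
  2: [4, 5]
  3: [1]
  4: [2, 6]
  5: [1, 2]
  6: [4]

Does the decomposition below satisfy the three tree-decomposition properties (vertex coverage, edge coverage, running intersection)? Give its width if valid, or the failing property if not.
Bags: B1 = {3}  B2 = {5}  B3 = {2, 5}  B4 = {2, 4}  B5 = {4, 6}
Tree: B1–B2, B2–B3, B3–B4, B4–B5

No — vertex 1 appears in no bag.

A tree decomposition must satisfy three properties: every vertex lies in some bag; for every edge, both endpoints lie together in some bag; and for every vertex, the bags containing it form a connected subtree. Here vertex 1 appears in no bag, so the decomposition is invalid.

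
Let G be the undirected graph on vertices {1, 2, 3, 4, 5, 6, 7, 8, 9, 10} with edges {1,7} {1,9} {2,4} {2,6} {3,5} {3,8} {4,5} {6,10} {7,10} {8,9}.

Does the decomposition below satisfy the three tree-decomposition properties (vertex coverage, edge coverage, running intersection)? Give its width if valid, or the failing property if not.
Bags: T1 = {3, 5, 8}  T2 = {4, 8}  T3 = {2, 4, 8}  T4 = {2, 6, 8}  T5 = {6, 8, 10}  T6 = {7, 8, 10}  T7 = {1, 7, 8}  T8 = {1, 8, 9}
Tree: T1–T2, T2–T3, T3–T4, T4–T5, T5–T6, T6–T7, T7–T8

A tree decomposition must satisfy three properties: every vertex lies in some bag; for every edge, both endpoints lie together in some bag; and for every vertex, the bags containing it form a connected subtree. Here edge (5,4) lies in no bag, so the decomposition is invalid.

No — edge (5,4) lies in no bag.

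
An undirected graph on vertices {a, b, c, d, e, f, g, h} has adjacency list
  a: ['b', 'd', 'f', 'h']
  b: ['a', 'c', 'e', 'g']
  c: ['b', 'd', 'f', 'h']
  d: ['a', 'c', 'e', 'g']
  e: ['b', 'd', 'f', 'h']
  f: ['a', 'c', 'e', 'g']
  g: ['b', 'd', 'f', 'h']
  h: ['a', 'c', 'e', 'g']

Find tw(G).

4

A width-4 tree decomposition is:
Bags: B1 = {a, c, d, e, g}  B2 = {a, c, e, f, g}  B3 = {a, c, e, g, h}  B4 = {a, b, c, e, g}
Tree: B1–B2, B2–B3, B3–B4
The largest bag has 5 vertices, giving width 4; this decomposition certifies tw(G) ≤ 4. For the lower bound: the 5 vertex sets {d,g}, {e,f}, {a,h}, {c}, {b} are disjoint, each induces a connected subgraph, and every pair is joined by at least one edge of G. Contracting each set to a single vertex therefore yields K_{5} as a minor, and since treewidth is minor-monotone, tw(G) ≥ tw(K_{5}) = 4. Hence tw(G) = 4 exactly.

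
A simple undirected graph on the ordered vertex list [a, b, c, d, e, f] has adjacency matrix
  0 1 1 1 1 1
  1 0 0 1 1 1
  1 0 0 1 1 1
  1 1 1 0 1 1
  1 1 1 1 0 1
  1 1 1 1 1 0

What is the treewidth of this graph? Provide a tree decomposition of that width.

Treewidth 4.
One optimal decomposition is:
Bags: B1 = {a, c, d, e, f}  B2 = {a, b, d, e, f}
Tree: B1–B2

The largest bag has 5 vertices, giving width 4; this decomposition certifies tw(G) ≤ 4. Conversely, {a, c, d, e, f} is a clique of size 5, and the vertices of any clique must share a bag in every tree decomposition; so some bag has ≥ 5 vertices and tw(G) ≥ 4. Combining the bounds, tw(G) = 4.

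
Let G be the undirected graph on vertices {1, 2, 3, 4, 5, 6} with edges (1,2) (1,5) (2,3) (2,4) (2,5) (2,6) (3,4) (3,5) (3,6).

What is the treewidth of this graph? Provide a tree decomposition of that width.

Each bag holds 3 vertices, so the decomposition has width 2, which upper-bounds the treewidth. Conversely, {1, 2, 5} is a clique of size 3, and the vertices of any clique must share a bag in every tree decomposition; so some bag has ≥ 3 vertices and tw(G) ≥ 2. Hence tw(G) = 2 exactly.

Treewidth 2.
One such decomposition:
Bags: B1 = {2, 3, 5}  B2 = {2, 3, 6}  B3 = {2, 3, 4}  B4 = {1, 2, 5}
Tree: B1–B2, B1–B3, B1–B4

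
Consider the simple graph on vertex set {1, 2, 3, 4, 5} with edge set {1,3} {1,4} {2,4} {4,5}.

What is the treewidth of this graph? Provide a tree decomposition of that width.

Treewidth 1.
One such decomposition:
Bags: B1 = {4, 5}  B2 = {1, 4}  B3 = {1, 3}  B4 = {2, 4}
Tree: B1–B2, B2–B3, B1–B4

Each bag holds 2 vertices, so the decomposition has width 1, which upper-bounds the treewidth. Any graph with an edge has treewidth ≥ 1, and G has the edge 5–4. Therefore the treewidth is 1.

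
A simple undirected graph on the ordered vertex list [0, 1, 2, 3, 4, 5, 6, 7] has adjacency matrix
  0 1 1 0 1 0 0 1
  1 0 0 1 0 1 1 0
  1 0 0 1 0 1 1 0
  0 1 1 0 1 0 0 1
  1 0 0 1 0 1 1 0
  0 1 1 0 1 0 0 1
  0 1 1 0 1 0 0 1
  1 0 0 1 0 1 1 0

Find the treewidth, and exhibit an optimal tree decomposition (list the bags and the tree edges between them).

Each bag holds 5 vertices, so the decomposition has width 4, which upper-bounds the treewidth. For the lower bound: the 5 vertex sets {2,5}, {0,7}, {3,4}, {6}, {1} are disjoint, each induces a connected subgraph, and every pair is joined by at least one edge of G. Contracting each set to a single vertex therefore yields K_{5} as a minor, and since treewidth is minor-monotone, tw(G) ≥ tw(K_{5}) = 4. The upper and lower bounds meet at 4, so that is the treewidth.

Treewidth 4.
One optimal decomposition is:
Bags: B1 = {0, 2, 3, 5, 6}  B2 = {0, 3, 5, 6, 7}  B3 = {0, 3, 4, 5, 6}  B4 = {0, 1, 3, 5, 6}
Tree: B1–B2, B2–B3, B3–B4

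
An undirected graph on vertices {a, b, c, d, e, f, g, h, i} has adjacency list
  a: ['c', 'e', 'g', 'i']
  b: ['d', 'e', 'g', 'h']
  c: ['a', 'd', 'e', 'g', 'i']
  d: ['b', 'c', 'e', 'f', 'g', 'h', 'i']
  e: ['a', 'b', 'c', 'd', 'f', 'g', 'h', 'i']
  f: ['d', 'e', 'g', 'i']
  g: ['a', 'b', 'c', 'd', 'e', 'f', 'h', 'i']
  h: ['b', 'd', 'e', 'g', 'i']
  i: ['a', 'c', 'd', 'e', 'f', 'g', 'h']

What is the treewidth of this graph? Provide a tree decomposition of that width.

Treewidth 4.
One optimal decomposition is:
Bags: B1 = {b, d, e, g, h}  B2 = {d, e, g, h, i}  B3 = {c, d, e, g, i}  B4 = {a, c, e, g, i}  B5 = {d, e, f, g, i}
Tree: B1–B2, B2–B3, B3–B4, B2–B5

Each bag holds 5 vertices, so the decomposition has width 4, which upper-bounds the treewidth. Conversely, {b, d, e, g, h} is a clique of size 5, and the vertices of any clique must share a bag in every tree decomposition; so some bag has ≥ 5 vertices and tw(G) ≥ 4. The upper and lower bounds meet at 4, so that is the treewidth.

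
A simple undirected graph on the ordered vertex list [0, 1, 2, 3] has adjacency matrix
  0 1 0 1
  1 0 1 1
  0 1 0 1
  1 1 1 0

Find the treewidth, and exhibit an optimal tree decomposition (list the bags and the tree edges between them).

Treewidth 2.
One optimal decomposition is:
Bags: B1 = {0, 1, 3}  B2 = {1, 2, 3}
Tree: B1–B2

Each bag holds 3 vertices, so the decomposition has width 2, which upper-bounds the treewidth. For the lower bound, the 3 vertices {0, 1, 3} are pairwise adjacent, and any tree decomposition puts a clique entirely inside one bag — forcing width ≥ 2. Combining the bounds, tw(G) = 2.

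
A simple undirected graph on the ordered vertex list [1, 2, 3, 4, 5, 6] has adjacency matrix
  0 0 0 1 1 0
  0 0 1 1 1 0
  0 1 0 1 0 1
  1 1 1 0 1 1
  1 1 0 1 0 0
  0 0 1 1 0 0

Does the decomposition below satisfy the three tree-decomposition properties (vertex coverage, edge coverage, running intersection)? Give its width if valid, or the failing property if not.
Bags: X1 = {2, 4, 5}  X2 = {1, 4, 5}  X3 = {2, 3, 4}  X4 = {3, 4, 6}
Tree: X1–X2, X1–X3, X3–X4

Yes; width 2.

Every vertex of G appears in some bag (union = {1, 2, 3, 4, 5, 6}); every edge is covered by a bag; and for each vertex v the set of bags containing v is connected in the bag tree. The decomposition is therefore valid. The largest bag has 3 vertices, so the width is 2.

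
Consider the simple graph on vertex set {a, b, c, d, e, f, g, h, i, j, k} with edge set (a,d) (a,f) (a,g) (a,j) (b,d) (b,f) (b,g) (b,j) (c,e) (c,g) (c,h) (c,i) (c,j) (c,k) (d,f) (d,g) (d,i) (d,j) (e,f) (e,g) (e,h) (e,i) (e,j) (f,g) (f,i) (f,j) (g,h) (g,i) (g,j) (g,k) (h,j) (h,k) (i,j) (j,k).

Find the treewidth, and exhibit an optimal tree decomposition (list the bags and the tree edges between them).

Treewidth 4.
Bags: B1 = {e, f, g, i, j}  B2 = {c, e, g, i, j}  B3 = {c, e, g, h, j}  B4 = {d, f, g, i, j}  B5 = {a, d, f, g, j}  B6 = {c, g, h, j, k}  B7 = {b, d, f, g, j}
Tree: B1–B2, B2–B3, B1–B4, B4–B5, B3–B6, B4–B7

Every bag has size at most 5, so the width is 5 − 1 = 4 and tw(G) ≤ 4. Conversely, {c, e, g, h, j} is a clique of size 5, and the vertices of any clique must share a bag in every tree decomposition; so some bag has ≥ 5 vertices and tw(G) ≥ 4. The upper and lower bounds meet at 4, so that is the treewidth.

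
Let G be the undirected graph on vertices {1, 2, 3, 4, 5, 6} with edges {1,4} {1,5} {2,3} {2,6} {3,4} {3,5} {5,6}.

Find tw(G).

A width-2 tree decomposition is:
Bags: B1 = {2, 5, 6}  B2 = {2, 3, 5}  B3 = {1, 3, 5}  B4 = {1, 3, 4}
Tree: B1–B2, B2–B3, B3–B4
Each bag holds 3 vertices, so the decomposition has width 2, which upper-bounds the treewidth. The edges 6–2–3–5–6 form a cycle, so G is not a tree and its treewidth is at least 2. The upper and lower bounds meet at 2, so that is the treewidth.

2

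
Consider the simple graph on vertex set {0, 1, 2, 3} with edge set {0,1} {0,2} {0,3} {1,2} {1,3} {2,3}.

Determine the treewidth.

3

A width-3 tree decomposition is:
Bags: B1 = {0, 1, 2, 3}
Tree: (single bag)
With just one bag of size 4, the width is 4 − 1 = 3, so tw(G) ≤ 3. On the other hand G contains the 4-clique {0, 1, 2, 3}. A clique must lie in a single bag of any decomposition, so no decomposition can have width below 3. Hence tw(G) = 3 exactly.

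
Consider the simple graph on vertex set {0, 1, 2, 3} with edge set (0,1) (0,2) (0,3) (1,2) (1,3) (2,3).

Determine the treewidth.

3

A width-3 tree decomposition is:
Bags: B1 = {0, 1, 2, 3}
Tree: (single bag)
With just one bag of size 4, the width is 4 − 1 = 3, so tw(G) ≤ 3. For the lower bound, the 4 vertices {0, 1, 2, 3} are pairwise adjacent, and any tree decomposition puts a clique entirely inside one bag — forcing width ≥ 3. Hence tw(G) = 3 exactly.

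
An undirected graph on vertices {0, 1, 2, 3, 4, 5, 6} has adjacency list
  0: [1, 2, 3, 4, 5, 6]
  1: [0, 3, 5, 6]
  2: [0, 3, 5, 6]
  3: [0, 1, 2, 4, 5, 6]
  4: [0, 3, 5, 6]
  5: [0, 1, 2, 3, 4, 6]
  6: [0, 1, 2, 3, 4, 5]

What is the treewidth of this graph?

A width-4 tree decomposition is:
Bags: B1 = {0, 1, 3, 5, 6}  B2 = {0, 2, 3, 5, 6}  B3 = {0, 3, 4, 5, 6}
Tree: B1–B2, B2–B3
Every bag has size at most 5, so the width is 5 − 1 = 4 and tw(G) ≤ 4. For the lower bound, the 5 vertices {0, 1, 3, 5, 6} are pairwise adjacent, and any tree decomposition puts a clique entirely inside one bag — forcing width ≥ 4. Combining the bounds, tw(G) = 4.

4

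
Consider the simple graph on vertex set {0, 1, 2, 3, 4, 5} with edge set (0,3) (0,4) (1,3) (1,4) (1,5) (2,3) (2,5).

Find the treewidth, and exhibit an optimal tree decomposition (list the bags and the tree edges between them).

Each bag holds 3 vertices, so the decomposition has width 2, which upper-bounds the treewidth. The edges 0–4–1–3–0 form a cycle, so G is not a tree and its treewidth is at least 2. The upper and lower bounds meet at 2, so that is the treewidth.

Treewidth 2.
Bags: B1 = {0, 3, 4}  B2 = {1, 3, 4}  B3 = {1, 2, 3}  B4 = {1, 2, 5}
Tree: B1–B2, B2–B3, B3–B4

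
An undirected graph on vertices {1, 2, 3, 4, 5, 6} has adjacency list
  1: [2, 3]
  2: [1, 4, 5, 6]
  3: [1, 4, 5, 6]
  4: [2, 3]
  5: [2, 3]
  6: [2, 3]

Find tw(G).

2

A width-2 tree decomposition is:
Bags: B1 = {2, 3, 5}  B2 = {1, 2, 3}  B3 = {2, 3, 6}  B4 = {2, 3, 4}
Tree: B1–B2, B2–B3, B3–B4
Each bag holds 3 vertices, so the decomposition has width 2, which upper-bounds the treewidth. Since 3–5–2–1–3 is a cycle in G, G is not acyclic. Forests are exactly the graphs of treewidth ≤ 1, so tw(G) ≥ 2. Therefore the treewidth is 2.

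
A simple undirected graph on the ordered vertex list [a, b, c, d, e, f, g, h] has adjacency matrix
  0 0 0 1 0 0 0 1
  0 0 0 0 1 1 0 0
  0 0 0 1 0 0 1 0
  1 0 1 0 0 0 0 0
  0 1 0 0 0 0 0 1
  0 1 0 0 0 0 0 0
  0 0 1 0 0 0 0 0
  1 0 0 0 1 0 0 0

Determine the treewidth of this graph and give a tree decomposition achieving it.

The largest bag has 2 vertices, giving width 1; this decomposition certifies tw(G) ≤ 1. G has an edge, so its treewidth is at least 1. Hence tw(G) = 1 exactly.

Treewidth 1.
One such decomposition:
Bags: B1 = {b, f}  B2 = {b, e}  B3 = {e, h}  B4 = {a, h}  B5 = {a, d}  B6 = {c, d}  B7 = {c, g}
Tree: B1–B2, B2–B3, B3–B4, B4–B5, B5–B6, B6–B7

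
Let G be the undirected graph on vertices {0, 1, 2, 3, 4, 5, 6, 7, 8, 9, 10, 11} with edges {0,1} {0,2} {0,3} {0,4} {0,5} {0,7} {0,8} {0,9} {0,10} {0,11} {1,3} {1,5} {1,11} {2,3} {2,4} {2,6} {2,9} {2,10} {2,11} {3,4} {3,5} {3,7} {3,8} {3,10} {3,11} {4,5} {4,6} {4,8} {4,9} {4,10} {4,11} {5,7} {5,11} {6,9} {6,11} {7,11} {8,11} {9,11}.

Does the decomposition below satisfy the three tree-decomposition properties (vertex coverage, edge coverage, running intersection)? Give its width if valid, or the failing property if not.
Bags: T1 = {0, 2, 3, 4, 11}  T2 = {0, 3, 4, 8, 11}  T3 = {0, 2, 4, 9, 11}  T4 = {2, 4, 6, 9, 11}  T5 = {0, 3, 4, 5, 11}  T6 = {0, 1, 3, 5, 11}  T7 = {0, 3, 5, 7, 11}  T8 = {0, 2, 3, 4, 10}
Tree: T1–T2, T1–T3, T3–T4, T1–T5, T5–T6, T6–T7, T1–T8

Vertex coverage: the bags together contain {0, 1, 2, 3, 4, 5, 6, 7, 8, 9, 10, 11}, the full vertex set. Edge coverage: each edge of G has both endpoints in at least one bag. Running intersection: for every vertex, the bags containing it form a connected subtree. All three properties hold, so this is a valid tree decomposition of width max|bag| − 1 = 4, and hence tw(G) ≤ 4.

Yes; width 4.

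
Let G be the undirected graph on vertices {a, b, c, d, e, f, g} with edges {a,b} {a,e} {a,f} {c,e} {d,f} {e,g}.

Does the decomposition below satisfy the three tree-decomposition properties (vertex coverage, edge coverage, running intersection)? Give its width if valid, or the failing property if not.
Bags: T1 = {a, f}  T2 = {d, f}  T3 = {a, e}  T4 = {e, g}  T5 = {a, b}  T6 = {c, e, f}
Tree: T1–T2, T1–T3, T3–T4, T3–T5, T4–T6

A tree decomposition must satisfy three properties: every vertex lies in some bag; for every edge, both endpoints lie together in some bag; and for every vertex, the bags containing it form a connected subtree. Here bags containing vertex f are not connected in the tree, so the decomposition is invalid.

No — bags containing vertex f are not connected in the tree.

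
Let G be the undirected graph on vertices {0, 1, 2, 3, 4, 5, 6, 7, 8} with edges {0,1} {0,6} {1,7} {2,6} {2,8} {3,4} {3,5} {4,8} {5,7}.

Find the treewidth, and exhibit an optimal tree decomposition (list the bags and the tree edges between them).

Treewidth 2.
Bags: B1 = {2, 4, 8}  B2 = {2, 3, 4}  B3 = {2, 3, 5}  B4 = {2, 5, 7}  B5 = {1, 2, 7}  B6 = {0, 1, 2}  B7 = {0, 2, 6}
Tree: B1–B2, B2–B3, B3–B4, B4–B5, B5–B6, B6–B7

The largest bag has 3 vertices, giving width 2; this decomposition certifies tw(G) ≤ 2. The edges 2–8–4–3–5–7–1–0–6–2 form a cycle, so G is not a tree and its treewidth is at least 2. Combining the bounds, tw(G) = 2.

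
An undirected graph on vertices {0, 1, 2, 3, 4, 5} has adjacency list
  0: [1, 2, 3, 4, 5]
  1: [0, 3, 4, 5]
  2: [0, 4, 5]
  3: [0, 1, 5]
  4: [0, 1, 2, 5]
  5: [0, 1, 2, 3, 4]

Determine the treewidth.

3

A width-3 tree decomposition is:
Bags: B1 = {0, 2, 4, 5}  B2 = {0, 1, 4, 5}  B3 = {0, 1, 3, 5}
Tree: B1–B2, B2–B3
Each bag holds 4 vertices, so the decomposition has width 3, which upper-bounds the treewidth. On the other hand G contains the 4-clique {0, 1, 3, 5}. A clique must lie in a single bag of any decomposition, so no decomposition can have width below 3. The upper and lower bounds meet at 3, so that is the treewidth.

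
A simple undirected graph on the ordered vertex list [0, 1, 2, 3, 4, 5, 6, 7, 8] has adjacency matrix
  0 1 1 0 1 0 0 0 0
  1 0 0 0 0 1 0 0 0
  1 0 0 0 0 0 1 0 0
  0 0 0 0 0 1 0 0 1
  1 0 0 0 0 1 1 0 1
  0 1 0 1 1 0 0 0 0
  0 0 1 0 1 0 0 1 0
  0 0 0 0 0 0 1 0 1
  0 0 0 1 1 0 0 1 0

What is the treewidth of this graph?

A width-3 tree decomposition is:
Bags: B1 = {2, 6, 7, 8}  B2 = {2, 4, 6, 8}  B3 = {0, 2, 4, 8}  B4 = {0, 3, 4, 8}  B5 = {0, 3, 4, 5}  B6 = {0, 1, 3, 5}
Tree: B1–B2, B2–B3, B3–B4, B4–B5, B5–B6
Every bag has size at most 4, so the width is 4 − 1 = 3 and tw(G) ≤ 3. For the lower bound: the 4 vertex sets {2,6,7}, {8}, {4}, {0,1,3,5} are disjoint, each induces a connected subgraph, and every pair is joined by at least one edge of G. Contracting each set to a single vertex therefore yields K_{4} as a minor, and since treewidth is minor-monotone, tw(G) ≥ tw(K_{4}) = 3. The upper and lower bounds meet at 3, so that is the treewidth.

3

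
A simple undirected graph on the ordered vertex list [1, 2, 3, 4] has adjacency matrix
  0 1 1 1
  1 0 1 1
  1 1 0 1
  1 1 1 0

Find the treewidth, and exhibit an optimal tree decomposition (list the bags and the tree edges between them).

With just one bag of size 4, the width is 4 − 1 = 3, so tw(G) ≤ 3. Conversely, {1, 2, 3, 4} is a clique of size 4, and the vertices of any clique must share a bag in every tree decomposition; so some bag has ≥ 4 vertices and tw(G) ≥ 3. Therefore the treewidth is 3.

Treewidth 3.
One optimal decomposition is:
Bags: B1 = {1, 2, 3, 4}
Tree: (single bag)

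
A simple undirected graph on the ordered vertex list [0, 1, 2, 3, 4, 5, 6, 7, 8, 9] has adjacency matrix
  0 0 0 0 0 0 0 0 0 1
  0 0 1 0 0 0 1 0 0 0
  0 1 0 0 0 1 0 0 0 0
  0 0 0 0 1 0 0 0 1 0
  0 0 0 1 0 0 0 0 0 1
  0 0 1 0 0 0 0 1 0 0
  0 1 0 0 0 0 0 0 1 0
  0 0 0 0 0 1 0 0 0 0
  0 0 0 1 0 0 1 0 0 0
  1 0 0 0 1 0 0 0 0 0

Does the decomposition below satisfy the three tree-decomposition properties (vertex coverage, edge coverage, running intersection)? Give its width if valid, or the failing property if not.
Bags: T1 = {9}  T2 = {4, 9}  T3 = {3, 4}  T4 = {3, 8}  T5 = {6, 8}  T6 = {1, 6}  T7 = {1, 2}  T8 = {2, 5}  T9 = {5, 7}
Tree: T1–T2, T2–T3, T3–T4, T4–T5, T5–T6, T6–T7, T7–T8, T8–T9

A tree decomposition must satisfy three properties: every vertex lies in some bag; for every edge, both endpoints lie together in some bag; and for every vertex, the bags containing it form a connected subtree. Here vertex 0 appears in no bag, so the decomposition is invalid.

No — vertex 0 appears in no bag.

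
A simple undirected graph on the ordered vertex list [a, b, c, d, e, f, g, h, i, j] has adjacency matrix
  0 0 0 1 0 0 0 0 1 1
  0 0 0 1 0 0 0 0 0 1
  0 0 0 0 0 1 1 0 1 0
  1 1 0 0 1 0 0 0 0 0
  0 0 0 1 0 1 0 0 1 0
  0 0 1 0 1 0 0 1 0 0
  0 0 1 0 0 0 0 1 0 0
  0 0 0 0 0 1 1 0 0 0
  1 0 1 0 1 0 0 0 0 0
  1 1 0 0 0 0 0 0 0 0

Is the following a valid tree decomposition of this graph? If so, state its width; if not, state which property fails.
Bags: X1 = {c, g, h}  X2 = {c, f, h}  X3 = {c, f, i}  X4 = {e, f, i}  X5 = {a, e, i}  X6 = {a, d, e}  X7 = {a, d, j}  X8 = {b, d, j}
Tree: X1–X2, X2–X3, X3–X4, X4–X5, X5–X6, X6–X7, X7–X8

Yes; width 2.

Every vertex of G appears in some bag (union = {a, b, c, d, e, f, g, h, i, j}); every edge is covered by a bag; and for each vertex v the set of bags containing v is connected in the bag tree. The decomposition is therefore valid. The largest bag has 3 vertices, so the width is 2.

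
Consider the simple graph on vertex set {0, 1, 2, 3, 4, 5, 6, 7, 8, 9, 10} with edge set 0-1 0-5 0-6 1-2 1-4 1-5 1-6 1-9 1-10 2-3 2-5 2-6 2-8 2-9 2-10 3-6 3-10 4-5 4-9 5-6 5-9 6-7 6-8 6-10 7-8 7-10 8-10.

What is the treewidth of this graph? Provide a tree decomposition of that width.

Each bag holds 4 vertices, so the decomposition has width 3, which upper-bounds the treewidth. For the lower bound, the 4 vertices {1, 2, 5, 9} are pairwise adjacent, and any tree decomposition puts a clique entirely inside one bag — forcing width ≥ 3. Combining the bounds, tw(G) = 3.

Treewidth 3.
One optimal decomposition is:
Bags: B1 = {1, 2, 6, 10}  B2 = {1, 2, 5, 6}  B3 = {2, 6, 8, 10}  B4 = {6, 7, 8, 10}  B5 = {2, 3, 6, 10}  B6 = {1, 2, 5, 9}  B7 = {1, 4, 5, 9}  B8 = {0, 1, 5, 6}
Tree: B1–B2, B1–B3, B3–B4, B1–B5, B2–B6, B6–B7, B2–B8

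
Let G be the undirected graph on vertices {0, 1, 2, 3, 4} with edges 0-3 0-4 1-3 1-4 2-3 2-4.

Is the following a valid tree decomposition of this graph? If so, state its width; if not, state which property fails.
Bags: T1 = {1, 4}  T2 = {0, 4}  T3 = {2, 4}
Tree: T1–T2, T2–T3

No — vertex 3 appears in no bag.

A tree decomposition must satisfy three properties: every vertex lies in some bag; for every edge, both endpoints lie together in some bag; and for every vertex, the bags containing it form a connected subtree. Here vertex 3 appears in no bag, so the decomposition is invalid.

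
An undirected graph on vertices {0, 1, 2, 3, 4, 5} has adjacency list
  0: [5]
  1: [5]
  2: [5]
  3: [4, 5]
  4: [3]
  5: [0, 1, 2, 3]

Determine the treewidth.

1

A width-1 tree decomposition is:
Bags: B1 = {0, 5}  B2 = {3, 5}  B3 = {3, 4}  B4 = {2, 5}  B5 = {1, 5}
Tree: B1–B2, B2–B3, B2–B4, B1–B5
Each bag holds 2 vertices, so the decomposition has width 1, which upper-bounds the treewidth. Since G has at least one edge (e.g. 0–5), it is not an edgeless graph, so tw(G) ≥ 1. Combining the bounds, tw(G) = 1.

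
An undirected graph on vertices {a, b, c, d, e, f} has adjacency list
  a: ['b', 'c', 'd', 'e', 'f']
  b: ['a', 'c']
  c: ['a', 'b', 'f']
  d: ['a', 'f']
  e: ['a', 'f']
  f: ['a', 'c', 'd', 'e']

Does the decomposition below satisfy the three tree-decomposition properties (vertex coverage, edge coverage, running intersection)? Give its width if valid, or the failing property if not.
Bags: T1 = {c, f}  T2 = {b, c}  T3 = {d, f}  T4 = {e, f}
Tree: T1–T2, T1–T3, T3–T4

A tree decomposition must satisfy three properties: every vertex lies in some bag; for every edge, both endpoints lie together in some bag; and for every vertex, the bags containing it form a connected subtree. Here vertex a appears in no bag, so the decomposition is invalid.

No — vertex a appears in no bag.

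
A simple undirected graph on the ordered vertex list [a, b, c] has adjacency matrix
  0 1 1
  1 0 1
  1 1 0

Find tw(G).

A width-2 tree decomposition is:
Bags: B1 = {a, b, c}
Tree: (single bag)
With just one bag of size 3, the width is 3 − 1 = 2, so tw(G) ≤ 2. On the other hand G contains the 3-clique {a, b, c}. A clique must lie in a single bag of any decomposition, so no decomposition can have width below 2. Therefore the treewidth is 2.

2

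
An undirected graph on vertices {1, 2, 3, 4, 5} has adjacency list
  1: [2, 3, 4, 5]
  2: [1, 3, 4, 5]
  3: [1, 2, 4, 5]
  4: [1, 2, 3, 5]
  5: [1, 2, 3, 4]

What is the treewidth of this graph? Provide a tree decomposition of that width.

Treewidth 4.
Bags: B1 = {1, 2, 3, 4, 5}
Tree: (single bag)

With just one bag of size 5, the width is 5 − 1 = 4, so tw(G) ≤ 4. On the other hand G contains the 5-clique {1, 2, 3, 4, 5}. A clique must lie in a single bag of any decomposition, so no decomposition can have width below 4. Hence tw(G) = 4 exactly.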